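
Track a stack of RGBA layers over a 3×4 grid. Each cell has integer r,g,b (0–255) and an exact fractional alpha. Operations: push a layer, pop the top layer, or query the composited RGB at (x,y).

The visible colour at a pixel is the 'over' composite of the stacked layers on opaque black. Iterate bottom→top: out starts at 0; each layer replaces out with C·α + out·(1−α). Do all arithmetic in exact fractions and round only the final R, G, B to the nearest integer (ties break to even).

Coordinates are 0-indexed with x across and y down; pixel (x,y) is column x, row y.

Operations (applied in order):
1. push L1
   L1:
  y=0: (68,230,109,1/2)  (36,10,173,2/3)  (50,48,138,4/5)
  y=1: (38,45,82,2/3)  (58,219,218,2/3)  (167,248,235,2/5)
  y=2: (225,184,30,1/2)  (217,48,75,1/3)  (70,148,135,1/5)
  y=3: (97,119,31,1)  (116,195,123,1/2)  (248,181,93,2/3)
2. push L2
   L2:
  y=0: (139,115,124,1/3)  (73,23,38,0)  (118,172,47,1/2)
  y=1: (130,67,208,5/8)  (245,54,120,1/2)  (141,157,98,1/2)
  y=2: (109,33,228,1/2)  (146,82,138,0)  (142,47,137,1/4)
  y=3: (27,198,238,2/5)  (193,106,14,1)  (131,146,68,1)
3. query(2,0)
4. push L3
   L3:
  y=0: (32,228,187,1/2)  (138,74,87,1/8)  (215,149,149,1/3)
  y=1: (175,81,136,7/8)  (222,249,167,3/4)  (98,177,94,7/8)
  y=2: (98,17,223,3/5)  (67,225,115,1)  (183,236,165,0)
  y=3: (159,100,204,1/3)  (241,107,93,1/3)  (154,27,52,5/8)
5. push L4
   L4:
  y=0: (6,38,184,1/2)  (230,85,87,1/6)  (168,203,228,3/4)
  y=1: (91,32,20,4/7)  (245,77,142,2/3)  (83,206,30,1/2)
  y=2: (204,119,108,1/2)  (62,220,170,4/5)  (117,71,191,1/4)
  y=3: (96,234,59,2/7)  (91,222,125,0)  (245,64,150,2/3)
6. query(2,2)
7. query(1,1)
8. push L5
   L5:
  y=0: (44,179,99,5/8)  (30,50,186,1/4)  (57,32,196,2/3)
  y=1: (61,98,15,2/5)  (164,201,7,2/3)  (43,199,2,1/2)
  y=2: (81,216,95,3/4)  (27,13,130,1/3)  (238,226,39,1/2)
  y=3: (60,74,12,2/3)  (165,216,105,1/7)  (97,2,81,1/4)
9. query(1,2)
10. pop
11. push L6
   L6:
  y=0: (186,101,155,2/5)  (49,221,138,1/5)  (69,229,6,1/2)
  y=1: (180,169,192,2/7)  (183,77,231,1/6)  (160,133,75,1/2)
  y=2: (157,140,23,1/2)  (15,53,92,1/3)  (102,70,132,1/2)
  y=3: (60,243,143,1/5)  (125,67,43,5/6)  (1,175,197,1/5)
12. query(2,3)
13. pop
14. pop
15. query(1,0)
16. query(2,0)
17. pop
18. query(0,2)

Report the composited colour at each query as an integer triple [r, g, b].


(2,0) stack=L1,L2; from [0,0,0]:
L1 α=4/5: [40, 192/5, 552/5]
L2 α=1/2: [79, 526/5, 787/10]
= [79, 105, 79]

query (2,2) [L1,L2,L3,L4] — begin 0,0,0
L1 α=1/5: [14, 148/5, 27]
L2 α=1/4: [46, 679/20, 109/2]
L3 α=0: [46, 679/20, 109/2]
L4 α=1/4: [255/4, 3457/80, 709/8]
rounded: [64, 43, 89]

at x=1,y=1 over L1,L2,L3,L4:
L1 α=2/3: [116/3, 146, 436/3]
L2 α=1/2: [851/6, 100, 398/3]
L3 α=3/4: [4847/24, 847/4, 1901/12]
L4 α=2/3: [16607/72, 1463/12, 5309/36]
→ [231, 122, 147]

(1,2) stack=L1,L2,L3,L4,L5; from [0,0,0]:
L1 α=1/3: [217/3, 16, 25]
L2 α=0: [217/3, 16, 25]
L3 α=1: [67, 225, 115]
L4 α=4/5: [63, 221, 159]
L5 α=1/3: [51, 455/3, 448/3]
rounded: [51, 152, 149]

(2,3) stack=L1,L2,L3,L4,L6; from [0,0,0]:
after L1 α=2/3: [496/3, 362/3, 62]
after L2 α=1: [131, 146, 68]
after L3 α=5/8: [1163/8, 573/8, 58]
after L4 α=2/3: [5083/24, 1597/24, 358/3]
after L6 α=1/5: [5089/30, 2647/30, 2023/15]
→ [170, 88, 135]

query (1,0) [L1,L2,L3] — begin 0,0,0
+L1 (α=2/3) → [24, 20/3, 346/3]
+L2 (α=0) → [24, 20/3, 346/3]
+L3 (α=1/8) → [153/4, 181/12, 2683/24]
rounded: [38, 15, 112]

(2,0) stack=L1,L2,L3; from [0,0,0]:
+L1 (α=4/5) → [40, 192/5, 552/5]
+L2 (α=1/2) → [79, 526/5, 787/10]
+L3 (α=1/3) → [373/3, 599/5, 1532/15]
rounded: [124, 120, 102]

query (0,2) [L1,L2] — begin 0,0,0
after L1 α=1/2: [225/2, 92, 15]
after L2 α=1/2: [443/4, 125/2, 243/2]
→ [111, 62, 122]


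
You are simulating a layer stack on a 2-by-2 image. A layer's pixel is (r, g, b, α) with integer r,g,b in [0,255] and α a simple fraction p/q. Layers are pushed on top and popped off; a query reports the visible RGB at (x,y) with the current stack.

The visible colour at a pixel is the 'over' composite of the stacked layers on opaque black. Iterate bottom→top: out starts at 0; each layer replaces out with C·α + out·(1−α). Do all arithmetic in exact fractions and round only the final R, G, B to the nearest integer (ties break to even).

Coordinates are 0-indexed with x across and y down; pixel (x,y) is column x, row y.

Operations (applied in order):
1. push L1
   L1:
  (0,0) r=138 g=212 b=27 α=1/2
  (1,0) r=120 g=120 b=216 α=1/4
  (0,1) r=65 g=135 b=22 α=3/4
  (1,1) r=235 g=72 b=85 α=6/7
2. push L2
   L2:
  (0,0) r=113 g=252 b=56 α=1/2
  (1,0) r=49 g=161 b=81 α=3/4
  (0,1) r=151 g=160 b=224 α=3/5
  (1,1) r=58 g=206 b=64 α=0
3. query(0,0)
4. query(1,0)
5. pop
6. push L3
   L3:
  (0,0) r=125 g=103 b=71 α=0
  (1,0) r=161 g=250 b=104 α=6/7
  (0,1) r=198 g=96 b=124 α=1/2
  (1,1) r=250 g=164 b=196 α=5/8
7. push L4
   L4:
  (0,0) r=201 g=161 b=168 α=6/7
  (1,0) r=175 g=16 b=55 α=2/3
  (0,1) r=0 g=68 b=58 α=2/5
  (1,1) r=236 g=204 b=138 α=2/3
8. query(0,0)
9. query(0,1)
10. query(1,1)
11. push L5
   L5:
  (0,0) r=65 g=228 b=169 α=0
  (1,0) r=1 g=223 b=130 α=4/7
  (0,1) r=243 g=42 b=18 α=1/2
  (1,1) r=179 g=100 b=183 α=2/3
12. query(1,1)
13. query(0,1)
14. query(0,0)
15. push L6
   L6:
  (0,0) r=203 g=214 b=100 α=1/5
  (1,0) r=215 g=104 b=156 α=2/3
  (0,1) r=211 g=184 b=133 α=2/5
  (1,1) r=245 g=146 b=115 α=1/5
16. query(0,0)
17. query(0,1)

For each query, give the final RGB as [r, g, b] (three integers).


at x=0,y=0 over L1,L2:
+L1 (α=1/2) → [69, 106, 27/2]
+L2 (α=1/2) → [91, 179, 139/4]
= [91, 179, 35]

at x=1,y=0 over L1,L2:
L1 α=1/4: [30, 30, 54]
L2 α=3/4: [177/4, 513/4, 297/4]
→ [44, 128, 74]

at x=0,y=0 over L1,L3,L4:
after L1 α=1/2: [69, 106, 27/2]
after L3 α=0: [69, 106, 27/2]
after L4 α=6/7: [1275/7, 1072/7, 2043/14]
= [182, 153, 146]

(0,1) stack=L1,L3,L4; from [0,0,0]:
L1 α=3/4: [195/4, 405/4, 33/2]
L3 α=1/2: [987/8, 789/8, 281/4]
L4 α=2/5: [2961/40, 691/8, 1307/20]
rounded: [74, 86, 65]

(1,1) stack=L1,L3,L4; from [0,0,0]:
+L1 (α=6/7) → [1410/7, 432/7, 510/7]
+L3 (α=5/8) → [3245/14, 1759/14, 4195/28]
+L4 (α=2/3) → [9853/42, 7471/42, 11923/84]
rounded: [235, 178, 142]

at x=1,y=1 over L1,L3,L4,L5:
after L1 α=6/7: [1410/7, 432/7, 510/7]
after L3 α=5/8: [3245/14, 1759/14, 4195/28]
after L4 α=2/3: [9853/42, 7471/42, 11923/84]
after L5 α=2/3: [24889/126, 15871/126, 42667/252]
rounded: [198, 126, 169]

at x=0,y=1 over L1,L3,L4,L5:
after L1 α=3/4: [195/4, 405/4, 33/2]
after L3 α=1/2: [987/8, 789/8, 281/4]
after L4 α=2/5: [2961/40, 691/8, 1307/20]
after L5 α=1/2: [12681/80, 1027/16, 1667/40]
→ [159, 64, 42]

at x=0,y=0 over L1,L3,L4,L5:
L1 α=1/2: [69, 106, 27/2]
L3 α=0: [69, 106, 27/2]
L4 α=6/7: [1275/7, 1072/7, 2043/14]
L5 α=0: [1275/7, 1072/7, 2043/14]
rounded: [182, 153, 146]

query (0,0) [L1,L3,L4,L5,L6] — begin 0,0,0
after L1 α=1/2: [69, 106, 27/2]
after L3 α=0: [69, 106, 27/2]
after L4 α=6/7: [1275/7, 1072/7, 2043/14]
after L5 α=0: [1275/7, 1072/7, 2043/14]
after L6 α=1/5: [6521/35, 5786/35, 4786/35]
= [186, 165, 137]

at x=0,y=1 over L1,L3,L4,L5,L6:
L1 α=3/4: [195/4, 405/4, 33/2]
L3 α=1/2: [987/8, 789/8, 281/4]
L4 α=2/5: [2961/40, 691/8, 1307/20]
L5 α=1/2: [12681/80, 1027/16, 1667/40]
L6 α=2/5: [71803/400, 8969/80, 15641/200]
rounded: [180, 112, 78]


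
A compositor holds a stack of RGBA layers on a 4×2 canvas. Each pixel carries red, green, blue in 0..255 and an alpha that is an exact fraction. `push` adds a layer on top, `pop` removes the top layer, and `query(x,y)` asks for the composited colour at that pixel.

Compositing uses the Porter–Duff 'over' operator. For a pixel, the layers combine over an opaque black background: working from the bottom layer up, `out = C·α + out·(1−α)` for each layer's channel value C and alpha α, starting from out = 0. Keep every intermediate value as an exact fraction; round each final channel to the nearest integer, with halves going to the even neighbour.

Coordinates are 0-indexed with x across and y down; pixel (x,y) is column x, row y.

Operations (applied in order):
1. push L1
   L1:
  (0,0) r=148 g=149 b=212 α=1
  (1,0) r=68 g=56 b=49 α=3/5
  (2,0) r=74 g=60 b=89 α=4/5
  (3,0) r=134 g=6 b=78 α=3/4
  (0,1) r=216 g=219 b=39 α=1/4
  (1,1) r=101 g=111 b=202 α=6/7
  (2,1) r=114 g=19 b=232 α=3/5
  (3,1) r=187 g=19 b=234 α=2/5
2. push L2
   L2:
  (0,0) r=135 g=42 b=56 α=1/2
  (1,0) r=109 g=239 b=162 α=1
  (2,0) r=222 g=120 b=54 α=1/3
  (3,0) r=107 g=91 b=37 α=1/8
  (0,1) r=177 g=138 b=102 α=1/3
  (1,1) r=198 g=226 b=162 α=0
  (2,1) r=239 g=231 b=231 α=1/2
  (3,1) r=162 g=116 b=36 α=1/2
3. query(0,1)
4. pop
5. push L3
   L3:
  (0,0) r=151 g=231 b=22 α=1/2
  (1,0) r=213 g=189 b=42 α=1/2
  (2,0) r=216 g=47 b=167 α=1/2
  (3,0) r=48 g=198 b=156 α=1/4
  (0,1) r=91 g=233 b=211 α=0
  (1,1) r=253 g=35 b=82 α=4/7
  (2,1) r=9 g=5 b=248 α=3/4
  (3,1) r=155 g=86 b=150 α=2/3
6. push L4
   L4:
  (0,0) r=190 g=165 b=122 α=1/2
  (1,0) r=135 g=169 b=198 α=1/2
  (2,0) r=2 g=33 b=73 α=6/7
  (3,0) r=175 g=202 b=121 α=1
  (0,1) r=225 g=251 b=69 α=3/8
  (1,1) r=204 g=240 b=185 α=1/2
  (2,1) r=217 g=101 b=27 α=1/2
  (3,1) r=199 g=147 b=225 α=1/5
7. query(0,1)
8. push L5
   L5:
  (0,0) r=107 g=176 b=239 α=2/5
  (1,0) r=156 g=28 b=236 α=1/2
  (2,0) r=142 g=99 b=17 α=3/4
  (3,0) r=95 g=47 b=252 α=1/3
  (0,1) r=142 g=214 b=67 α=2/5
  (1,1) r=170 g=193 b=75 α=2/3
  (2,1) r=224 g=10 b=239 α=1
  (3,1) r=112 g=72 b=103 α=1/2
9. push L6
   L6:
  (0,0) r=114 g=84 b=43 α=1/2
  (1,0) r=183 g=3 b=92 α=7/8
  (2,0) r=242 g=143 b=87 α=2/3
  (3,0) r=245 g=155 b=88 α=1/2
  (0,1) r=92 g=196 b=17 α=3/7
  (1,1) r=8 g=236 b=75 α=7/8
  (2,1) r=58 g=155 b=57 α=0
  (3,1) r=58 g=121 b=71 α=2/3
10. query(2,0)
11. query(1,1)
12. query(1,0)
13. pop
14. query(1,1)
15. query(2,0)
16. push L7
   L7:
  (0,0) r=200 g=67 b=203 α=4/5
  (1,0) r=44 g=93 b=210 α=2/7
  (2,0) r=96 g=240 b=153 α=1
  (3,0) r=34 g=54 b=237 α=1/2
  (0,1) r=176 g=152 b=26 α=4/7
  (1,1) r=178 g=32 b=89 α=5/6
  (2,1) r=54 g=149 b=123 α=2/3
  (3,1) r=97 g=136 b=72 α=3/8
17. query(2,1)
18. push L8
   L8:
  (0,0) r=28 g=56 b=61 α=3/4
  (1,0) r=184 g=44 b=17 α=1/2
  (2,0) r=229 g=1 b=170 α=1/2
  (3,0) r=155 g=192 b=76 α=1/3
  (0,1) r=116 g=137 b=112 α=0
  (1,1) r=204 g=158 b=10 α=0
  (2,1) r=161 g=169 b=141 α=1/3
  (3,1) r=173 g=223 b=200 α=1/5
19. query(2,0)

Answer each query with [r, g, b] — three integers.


query (0,1) [L1,L2] — begin 0,0,0
after L1 α=1/4: [54, 219/4, 39/4]
after L2 α=1/3: [95, 165/2, 81/2]
→ [95, 82, 40]

query (0,1) [L1,L3,L4] — begin 0,0,0
L1 α=1/4: [54, 219/4, 39/4]
L3 α=0: [54, 219/4, 39/4]
L4 α=3/8: [945/8, 4107/32, 1023/32]
rounded: [118, 128, 32]

(2,0) stack=L1,L3,L4,L5,L6; from [0,0,0]:
+L1 (α=4/5) → [296/5, 48, 356/5]
+L3 (α=1/2) → [688/5, 95/2, 1191/10]
+L4 (α=6/7) → [748/35, 491/14, 5571/70]
+L5 (α=3/4) → [7829/70, 4649/56, 9141/280]
+L6 (α=2/3) → [13903/70, 20665/168, 19287/280]
= [199, 123, 69]

query (1,1) [L1,L3,L4,L5,L6] — begin 0,0,0
+L1 (α=6/7) → [606/7, 666/7, 1212/7]
+L3 (α=4/7) → [8902/49, 2978/49, 5932/49]
+L4 (α=1/2) → [9449/49, 7369/49, 14997/98]
+L5 (α=2/3) → [8703/49, 8761/49, 9899/98]
+L6 (α=7/8) → [11447/392, 89709/392, 61349/784]
→ [29, 229, 78]

at x=1,y=0 over L1,L3,L4,L5,L6:
L1 α=3/5: [204/5, 168/5, 147/5]
L3 α=1/2: [1269/10, 1113/10, 357/10]
L4 α=1/2: [2619/20, 2803/20, 2337/20]
L5 α=1/2: [5739/40, 3363/40, 7057/40]
L6 α=7/8: [56979/320, 4203/320, 32817/320]
= [178, 13, 103]

query (1,1) [L1,L3,L4,L5] — begin 0,0,0
+L1 (α=6/7) → [606/7, 666/7, 1212/7]
+L3 (α=4/7) → [8902/49, 2978/49, 5932/49]
+L4 (α=1/2) → [9449/49, 7369/49, 14997/98]
+L5 (α=2/3) → [8703/49, 8761/49, 9899/98]
rounded: [178, 179, 101]

(2,0) stack=L1,L3,L4,L5; from [0,0,0]:
L1 α=4/5: [296/5, 48, 356/5]
L3 α=1/2: [688/5, 95/2, 1191/10]
L4 α=6/7: [748/35, 491/14, 5571/70]
L5 α=3/4: [7829/70, 4649/56, 9141/280]
= [112, 83, 33]

(2,1) stack=L1,L3,L4,L5,L7; from [0,0,0]:
after L1 α=3/5: [342/5, 57/5, 696/5]
after L3 α=3/4: [477/20, 33/5, 1104/5]
after L4 α=1/2: [4817/40, 269/5, 1239/10]
after L5 α=1: [224, 10, 239]
after L7 α=2/3: [332/3, 308/3, 485/3]
→ [111, 103, 162]

at x=2,y=0 over L1,L3,L4,L5,L7,L8:
+L1 (α=4/5) → [296/5, 48, 356/5]
+L3 (α=1/2) → [688/5, 95/2, 1191/10]
+L4 (α=6/7) → [748/35, 491/14, 5571/70]
+L5 (α=3/4) → [7829/70, 4649/56, 9141/280]
+L7 (α=1) → [96, 240, 153]
+L8 (α=1/2) → [325/2, 241/2, 323/2]
= [162, 120, 162]


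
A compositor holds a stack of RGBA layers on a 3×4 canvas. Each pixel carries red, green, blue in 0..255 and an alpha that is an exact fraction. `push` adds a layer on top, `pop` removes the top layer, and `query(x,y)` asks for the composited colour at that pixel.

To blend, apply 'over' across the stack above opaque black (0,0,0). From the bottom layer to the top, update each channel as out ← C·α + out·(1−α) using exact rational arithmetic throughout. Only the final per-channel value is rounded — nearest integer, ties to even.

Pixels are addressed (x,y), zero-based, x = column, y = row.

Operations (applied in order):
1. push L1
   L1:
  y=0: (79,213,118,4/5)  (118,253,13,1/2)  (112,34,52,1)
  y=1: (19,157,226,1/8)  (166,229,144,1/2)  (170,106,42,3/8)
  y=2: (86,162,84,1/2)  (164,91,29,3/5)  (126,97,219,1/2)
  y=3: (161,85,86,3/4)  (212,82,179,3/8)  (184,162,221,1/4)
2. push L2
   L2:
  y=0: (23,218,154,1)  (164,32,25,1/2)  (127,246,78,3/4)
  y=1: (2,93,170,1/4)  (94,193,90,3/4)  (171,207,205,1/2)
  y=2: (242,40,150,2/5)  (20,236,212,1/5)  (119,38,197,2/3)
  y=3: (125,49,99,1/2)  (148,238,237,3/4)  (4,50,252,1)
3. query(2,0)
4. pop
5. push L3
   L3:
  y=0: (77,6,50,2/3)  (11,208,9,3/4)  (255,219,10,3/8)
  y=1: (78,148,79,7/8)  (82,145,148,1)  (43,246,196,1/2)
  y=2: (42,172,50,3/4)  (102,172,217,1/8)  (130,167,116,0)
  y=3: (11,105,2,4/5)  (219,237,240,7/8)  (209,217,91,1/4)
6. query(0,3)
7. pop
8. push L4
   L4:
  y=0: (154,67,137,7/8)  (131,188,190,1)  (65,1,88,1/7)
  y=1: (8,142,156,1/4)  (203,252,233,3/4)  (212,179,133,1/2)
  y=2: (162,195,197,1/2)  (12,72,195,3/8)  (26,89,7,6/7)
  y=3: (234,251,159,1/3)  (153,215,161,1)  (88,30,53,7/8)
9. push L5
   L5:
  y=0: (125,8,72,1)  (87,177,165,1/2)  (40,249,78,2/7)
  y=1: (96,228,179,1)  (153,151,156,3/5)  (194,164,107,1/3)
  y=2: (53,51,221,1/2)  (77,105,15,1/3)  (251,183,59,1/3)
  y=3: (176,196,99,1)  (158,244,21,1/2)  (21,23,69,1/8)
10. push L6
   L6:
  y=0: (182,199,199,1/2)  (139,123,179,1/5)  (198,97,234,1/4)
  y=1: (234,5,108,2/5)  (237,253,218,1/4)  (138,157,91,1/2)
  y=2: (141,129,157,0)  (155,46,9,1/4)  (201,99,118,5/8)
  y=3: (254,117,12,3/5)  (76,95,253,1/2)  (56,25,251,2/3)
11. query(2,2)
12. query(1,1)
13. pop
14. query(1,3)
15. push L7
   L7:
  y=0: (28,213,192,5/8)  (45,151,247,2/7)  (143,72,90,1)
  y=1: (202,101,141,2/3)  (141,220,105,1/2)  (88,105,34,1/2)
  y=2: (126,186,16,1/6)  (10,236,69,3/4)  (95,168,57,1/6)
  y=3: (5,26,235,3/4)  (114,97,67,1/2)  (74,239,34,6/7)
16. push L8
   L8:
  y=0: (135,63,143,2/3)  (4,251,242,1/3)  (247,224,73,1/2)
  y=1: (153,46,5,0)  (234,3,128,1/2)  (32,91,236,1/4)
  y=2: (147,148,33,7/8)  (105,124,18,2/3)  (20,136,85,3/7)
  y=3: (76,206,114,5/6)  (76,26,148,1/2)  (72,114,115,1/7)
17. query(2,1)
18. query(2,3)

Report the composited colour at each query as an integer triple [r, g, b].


(2,0) stack=L1,L2; from [0,0,0]:
after L1 α=1: [112, 34, 52]
after L2 α=3/4: [493/4, 193, 143/2]
→ [123, 193, 72]

(0,3) stack=L1,L3; from [0,0,0]:
after L1 α=3/4: [483/4, 255/4, 129/2]
after L3 α=4/5: [659/20, 387/4, 29/2]
rounded: [33, 97, 14]

query (2,2) [L1,L4,L5,L6] — begin 0,0,0
+L1 (α=1/2) → [63, 97/2, 219/2]
+L4 (α=6/7) → [219/7, 1165/14, 303/14]
+L5 (α=1/3) → [2195/21, 2446/21, 716/21]
+L6 (α=5/8) → [4615/28, 5911/56, 2423/28]
= [165, 106, 87]

at x=1,y=1 over L1,L4,L5,L6:
L1 α=1/2: [83, 229/2, 72]
L4 α=3/4: [173, 1741/8, 771/4]
L5 α=3/5: [161, 3553/20, 1707/10]
L6 α=1/4: [180, 15719/80, 7301/40]
rounded: [180, 196, 183]

at x=1,y=3 over L1,L4,L5:
+L1 (α=3/8) → [159/2, 123/4, 537/8]
+L4 (α=1) → [153, 215, 161]
+L5 (α=1/2) → [311/2, 459/2, 91]
rounded: [156, 230, 91]

at x=2,y=1 over L1,L4,L5,L7,L8:
after L1 α=3/8: [255/4, 159/4, 63/4]
after L4 α=1/2: [1103/8, 875/8, 595/8]
after L5 α=1/3: [1879/12, 1531/12, 341/4]
after L7 α=1/2: [2935/24, 2791/24, 477/8]
after L8 α=1/4: [3191/32, 3519/32, 3319/32]
→ [100, 110, 104]

query (2,3) [L1,L4,L5,L7,L8] — begin 0,0,0
+L1 (α=1/4) → [46, 81/2, 221/4]
+L4 (α=7/8) → [331/4, 501/16, 1705/32]
+L5 (α=1/8) → [2401/32, 3875/128, 14143/256]
+L7 (α=6/7) → [16609/224, 187427/896, 9481/256]
+L8 (α=1/7) → [57891/784, 613353/3136, 43163/896]
→ [74, 196, 48]


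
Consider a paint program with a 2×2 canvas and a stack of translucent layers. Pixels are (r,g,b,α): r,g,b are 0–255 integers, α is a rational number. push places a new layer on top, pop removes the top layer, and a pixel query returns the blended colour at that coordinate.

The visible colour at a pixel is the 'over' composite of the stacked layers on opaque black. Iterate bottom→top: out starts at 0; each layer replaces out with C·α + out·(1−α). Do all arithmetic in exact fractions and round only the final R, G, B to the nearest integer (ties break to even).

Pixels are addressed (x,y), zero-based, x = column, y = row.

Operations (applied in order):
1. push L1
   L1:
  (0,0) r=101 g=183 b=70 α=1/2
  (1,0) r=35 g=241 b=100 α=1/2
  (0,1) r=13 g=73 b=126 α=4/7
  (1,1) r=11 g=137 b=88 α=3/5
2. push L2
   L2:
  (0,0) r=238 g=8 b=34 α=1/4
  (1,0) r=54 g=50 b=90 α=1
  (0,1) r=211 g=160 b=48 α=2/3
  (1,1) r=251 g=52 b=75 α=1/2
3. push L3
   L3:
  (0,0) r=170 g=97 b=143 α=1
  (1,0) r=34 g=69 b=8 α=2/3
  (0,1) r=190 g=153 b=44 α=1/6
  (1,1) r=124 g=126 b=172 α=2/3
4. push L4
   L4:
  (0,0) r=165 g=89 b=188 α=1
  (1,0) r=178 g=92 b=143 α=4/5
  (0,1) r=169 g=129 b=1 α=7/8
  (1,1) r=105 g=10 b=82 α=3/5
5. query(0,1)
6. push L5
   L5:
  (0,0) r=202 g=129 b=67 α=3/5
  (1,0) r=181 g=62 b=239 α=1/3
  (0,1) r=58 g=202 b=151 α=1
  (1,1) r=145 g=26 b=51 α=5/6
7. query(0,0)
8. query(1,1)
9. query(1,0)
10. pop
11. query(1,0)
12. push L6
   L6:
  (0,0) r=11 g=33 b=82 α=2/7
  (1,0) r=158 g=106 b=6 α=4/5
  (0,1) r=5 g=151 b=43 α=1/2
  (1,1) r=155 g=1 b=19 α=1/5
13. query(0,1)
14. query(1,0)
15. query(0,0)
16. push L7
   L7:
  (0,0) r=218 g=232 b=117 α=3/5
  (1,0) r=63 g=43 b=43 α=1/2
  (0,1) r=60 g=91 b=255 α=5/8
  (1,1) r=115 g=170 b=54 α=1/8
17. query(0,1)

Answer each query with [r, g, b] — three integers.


(0,1) stack=L1,L2,L3,L4; from [0,0,0]:
+L1 (α=4/7) → [52/7, 292/7, 72]
+L2 (α=2/3) → [1002/7, 844/7, 56]
+L3 (α=1/6) → [3170/21, 5291/42, 54]
+L4 (α=7/8) → [28013/168, 43217/336, 61/8]
→ [167, 129, 8]

query (0,0) [L1,L2,L3,L4,L5] — begin 0,0,0
after L1 α=1/2: [101/2, 183/2, 35]
after L2 α=1/4: [779/8, 565/8, 139/4]
after L3 α=1: [170, 97, 143]
after L4 α=1: [165, 89, 188]
after L5 α=3/5: [936/5, 113, 577/5]
→ [187, 113, 115]

query (1,1) [L1,L2,L3,L4,L5] — begin 0,0,0
L1 α=3/5: [33/5, 411/5, 264/5]
L2 α=1/2: [644/5, 671/10, 639/10]
L3 α=2/3: [628/5, 3191/30, 4079/30]
L4 α=3/5: [2831/25, 3641/75, 7769/75]
L5 α=5/6: [10478/75, 13391/450, 13447/225]
rounded: [140, 30, 60]

at x=1,y=0 over L1,L2,L3,L4,L5:
L1 α=1/2: [35/2, 241/2, 50]
L2 α=1: [54, 50, 90]
L3 α=2/3: [122/3, 188/3, 106/3]
L4 α=4/5: [2258/15, 1292/15, 1822/15]
L5 α=1/3: [7231/45, 3514/45, 7229/45]
→ [161, 78, 161]

(1,0) stack=L1,L2,L3,L4; from [0,0,0]:
L1 α=1/2: [35/2, 241/2, 50]
L2 α=1: [54, 50, 90]
L3 α=2/3: [122/3, 188/3, 106/3]
L4 α=4/5: [2258/15, 1292/15, 1822/15]
rounded: [151, 86, 121]

query (0,1) [L1,L2,L3,L4,L6] — begin 0,0,0
after L1 α=4/7: [52/7, 292/7, 72]
after L2 α=2/3: [1002/7, 844/7, 56]
after L3 α=1/6: [3170/21, 5291/42, 54]
after L4 α=7/8: [28013/168, 43217/336, 61/8]
after L6 α=1/2: [28853/336, 93953/672, 405/16]
= [86, 140, 25]

query (1,0) [L1,L2,L3,L4,L6] — begin 0,0,0
+L1 (α=1/2) → [35/2, 241/2, 50]
+L2 (α=1) → [54, 50, 90]
+L3 (α=2/3) → [122/3, 188/3, 106/3]
+L4 (α=4/5) → [2258/15, 1292/15, 1822/15]
+L6 (α=4/5) → [11738/75, 7652/75, 2182/75]
→ [157, 102, 29]

query (0,0) [L1,L2,L3,L4,L6] — begin 0,0,0
L1 α=1/2: [101/2, 183/2, 35]
L2 α=1/4: [779/8, 565/8, 139/4]
L3 α=1: [170, 97, 143]
L4 α=1: [165, 89, 188]
L6 α=2/7: [121, 73, 1104/7]
→ [121, 73, 158]

(0,1) stack=L1,L2,L3,L4,L6,L7; from [0,0,0]:
+L1 (α=4/7) → [52/7, 292/7, 72]
+L2 (α=2/3) → [1002/7, 844/7, 56]
+L3 (α=1/6) → [3170/21, 5291/42, 54]
+L4 (α=7/8) → [28013/168, 43217/336, 61/8]
+L6 (α=1/2) → [28853/336, 93953/672, 405/16]
+L7 (α=5/8) → [62453/896, 195873/1792, 21615/128]
rounded: [70, 109, 169]


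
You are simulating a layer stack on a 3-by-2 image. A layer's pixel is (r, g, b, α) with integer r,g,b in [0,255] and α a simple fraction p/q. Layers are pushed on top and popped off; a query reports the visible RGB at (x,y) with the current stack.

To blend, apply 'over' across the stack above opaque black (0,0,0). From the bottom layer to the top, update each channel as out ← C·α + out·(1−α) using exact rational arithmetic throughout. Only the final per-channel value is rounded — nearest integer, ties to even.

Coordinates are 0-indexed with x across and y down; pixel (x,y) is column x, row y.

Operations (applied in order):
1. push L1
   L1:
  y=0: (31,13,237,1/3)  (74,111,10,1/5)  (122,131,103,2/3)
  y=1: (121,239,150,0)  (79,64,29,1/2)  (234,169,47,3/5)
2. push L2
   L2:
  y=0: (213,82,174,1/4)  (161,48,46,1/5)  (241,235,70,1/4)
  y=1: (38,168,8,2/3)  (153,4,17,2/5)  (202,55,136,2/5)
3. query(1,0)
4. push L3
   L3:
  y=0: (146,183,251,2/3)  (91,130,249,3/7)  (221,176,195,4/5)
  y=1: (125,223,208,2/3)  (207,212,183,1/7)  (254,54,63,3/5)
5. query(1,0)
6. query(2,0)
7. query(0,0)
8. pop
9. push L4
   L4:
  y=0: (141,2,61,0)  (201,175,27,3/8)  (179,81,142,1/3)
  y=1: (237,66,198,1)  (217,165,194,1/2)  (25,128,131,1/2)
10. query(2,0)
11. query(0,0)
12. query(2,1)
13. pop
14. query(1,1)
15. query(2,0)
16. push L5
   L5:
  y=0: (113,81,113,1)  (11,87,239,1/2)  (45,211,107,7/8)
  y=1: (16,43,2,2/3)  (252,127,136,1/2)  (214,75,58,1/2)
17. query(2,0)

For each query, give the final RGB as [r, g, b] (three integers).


at x=1,y=0 over L1,L2:
L1 α=1/5: [74/5, 111/5, 2]
L2 α=1/5: [1101/25, 684/25, 54/5]
→ [44, 27, 11]

query (1,0) [L1,L2,L3] — begin 0,0,0
L1 α=1/5: [74/5, 111/5, 2]
L2 α=1/5: [1101/25, 684/25, 54/5]
L3 α=3/7: [11229/175, 12486/175, 3951/35]
→ [64, 71, 113]

(2,0) stack=L1,L2,L3; from [0,0,0]:
after L1 α=2/3: [244/3, 262/3, 206/3]
after L2 α=1/4: [485/4, 497/4, 69]
after L3 α=4/5: [4021/20, 3313/20, 849/5]
→ [201, 166, 170]

at x=0,y=0 over L1,L2,L3:
after L1 α=1/3: [31/3, 13/3, 79]
after L2 α=1/4: [61, 95/4, 411/4]
after L3 α=2/3: [353/3, 1559/12, 2419/12]
= [118, 130, 202]

query (2,0) [L1,L2,L4] — begin 0,0,0
L1 α=2/3: [244/3, 262/3, 206/3]
L2 α=1/4: [485/4, 497/4, 69]
L4 α=1/3: [281/2, 659/6, 280/3]
→ [140, 110, 93]

at x=0,y=0 over L1,L2,L4:
L1 α=1/3: [31/3, 13/3, 79]
L2 α=1/4: [61, 95/4, 411/4]
L4 α=0: [61, 95/4, 411/4]
= [61, 24, 103]

at x=2,y=1 over L1,L2,L4:
L1 α=3/5: [702/5, 507/5, 141/5]
L2 α=2/5: [4126/25, 2071/25, 1783/25]
L4 α=1/2: [4751/50, 5271/50, 2529/25]
= [95, 105, 101]

at x=1,y=1 over L1,L2:
L1 α=1/2: [79/2, 32, 29/2]
L2 α=2/5: [849/10, 104/5, 31/2]
= [85, 21, 16]

(2,0) stack=L1,L2; from [0,0,0]:
L1 α=2/3: [244/3, 262/3, 206/3]
L2 α=1/4: [485/4, 497/4, 69]
= [121, 124, 69]

at x=2,y=0 over L1,L2,L5:
L1 α=2/3: [244/3, 262/3, 206/3]
L2 α=1/4: [485/4, 497/4, 69]
L5 α=7/8: [1745/32, 6405/32, 409/4]
rounded: [55, 200, 102]


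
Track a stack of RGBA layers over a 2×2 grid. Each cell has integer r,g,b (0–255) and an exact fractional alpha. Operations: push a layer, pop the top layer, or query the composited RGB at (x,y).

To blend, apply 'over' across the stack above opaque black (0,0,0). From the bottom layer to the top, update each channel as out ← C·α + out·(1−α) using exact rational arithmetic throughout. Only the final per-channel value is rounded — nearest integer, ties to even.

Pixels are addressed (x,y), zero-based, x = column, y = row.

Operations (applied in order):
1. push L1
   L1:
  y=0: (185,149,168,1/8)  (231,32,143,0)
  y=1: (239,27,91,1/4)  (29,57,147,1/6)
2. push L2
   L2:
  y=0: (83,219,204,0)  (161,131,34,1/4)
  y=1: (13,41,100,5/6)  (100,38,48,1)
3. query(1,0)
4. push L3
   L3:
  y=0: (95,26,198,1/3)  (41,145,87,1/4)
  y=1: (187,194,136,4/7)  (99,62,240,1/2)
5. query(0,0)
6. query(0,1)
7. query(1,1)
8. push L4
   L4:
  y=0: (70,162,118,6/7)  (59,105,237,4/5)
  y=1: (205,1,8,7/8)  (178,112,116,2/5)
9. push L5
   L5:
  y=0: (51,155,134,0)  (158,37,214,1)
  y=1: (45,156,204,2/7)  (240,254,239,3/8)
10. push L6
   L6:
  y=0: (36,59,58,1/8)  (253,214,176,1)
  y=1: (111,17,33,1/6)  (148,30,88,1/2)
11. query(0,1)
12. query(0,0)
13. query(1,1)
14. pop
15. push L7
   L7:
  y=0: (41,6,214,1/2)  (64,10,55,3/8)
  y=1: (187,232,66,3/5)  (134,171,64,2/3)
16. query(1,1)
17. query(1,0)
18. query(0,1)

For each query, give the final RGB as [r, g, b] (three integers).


(1,0) stack=L1,L2; from [0,0,0]:
+L1 (α=0) → [0, 0, 0]
+L2 (α=1/4) → [161/4, 131/4, 17/2]
→ [40, 33, 8]

at x=0,y=0 over L1,L2,L3:
after L1 α=1/8: [185/8, 149/8, 21]
after L2 α=0: [185/8, 149/8, 21]
after L3 α=1/3: [565/12, 253/12, 80]
= [47, 21, 80]

(0,1) stack=L1,L2,L3; from [0,0,0]:
L1 α=1/4: [239/4, 27/4, 91/4]
L2 α=5/6: [499/24, 847/24, 697/8]
L3 α=4/7: [6483/56, 7055/56, 6443/56]
rounded: [116, 126, 115]

at x=1,y=1 over L1,L2,L3:
L1 α=1/6: [29/6, 19/2, 49/2]
L2 α=1: [100, 38, 48]
L3 α=1/2: [199/2, 50, 144]
→ [100, 50, 144]

query (0,1) [L1,L2,L3,L4,L5,L6] — begin 0,0,0
after L1 α=1/4: [239/4, 27/4, 91/4]
after L2 α=5/6: [499/24, 847/24, 697/8]
after L3 α=4/7: [6483/56, 7055/56, 6443/56]
after L4 α=7/8: [86843/448, 7447/448, 9579/448]
after L5 α=2/7: [474535/3136, 177011/3136, 230679/3136]
after L6 α=1/6: [2720771/18816, 312789/6272, 418961/6272]
= [145, 50, 67]

query (0,0) [L1,L2,L3,L4,L5,L6] — begin 0,0,0
after L1 α=1/8: [185/8, 149/8, 21]
after L2 α=0: [185/8, 149/8, 21]
after L3 α=1/3: [565/12, 253/12, 80]
after L4 α=6/7: [5605/84, 11917/84, 788/7]
after L5 α=0: [5605/84, 11917/84, 788/7]
after L6 α=1/8: [6037/96, 12625/96, 423/4]
= [63, 132, 106]

(1,1) stack=L1,L2,L3,L4,L5,L6; from [0,0,0]:
after L1 α=1/6: [29/6, 19/2, 49/2]
after L2 α=1: [100, 38, 48]
after L3 α=1/2: [199/2, 50, 144]
after L4 α=2/5: [1309/10, 374/5, 664/5]
after L5 α=3/8: [2749/16, 142, 1381/8]
after L6 α=1/2: [5117/32, 86, 2085/16]
rounded: [160, 86, 130]

at x=1,y=1 over L1,L2,L3,L4,L5,L7:
after L1 α=1/6: [29/6, 19/2, 49/2]
after L2 α=1: [100, 38, 48]
after L3 α=1/2: [199/2, 50, 144]
after L4 α=2/5: [1309/10, 374/5, 664/5]
after L5 α=3/8: [2749/16, 142, 1381/8]
after L7 α=2/3: [7037/48, 484/3, 2405/24]
→ [147, 161, 100]

(1,0) stack=L1,L2,L3,L4,L5,L7; from [0,0,0]:
after L1 α=0: [0, 0, 0]
after L2 α=1/4: [161/4, 131/4, 17/2]
after L3 α=1/4: [647/16, 973/16, 225/8]
after L4 α=4/5: [4423/80, 7693/80, 7809/40]
after L5 α=1: [158, 37, 214]
after L7 α=3/8: [491/4, 215/8, 1235/8]
= [123, 27, 154]

(0,1) stack=L1,L2,L3,L4,L5,L7; from [0,0,0]:
L1 α=1/4: [239/4, 27/4, 91/4]
L2 α=5/6: [499/24, 847/24, 697/8]
L3 α=4/7: [6483/56, 7055/56, 6443/56]
L4 α=7/8: [86843/448, 7447/448, 9579/448]
L5 α=2/7: [474535/3136, 177011/3136, 230679/3136]
L7 α=3/5: [1354183/7840, 1268339/7840, 541143/7840]
→ [173, 162, 69]


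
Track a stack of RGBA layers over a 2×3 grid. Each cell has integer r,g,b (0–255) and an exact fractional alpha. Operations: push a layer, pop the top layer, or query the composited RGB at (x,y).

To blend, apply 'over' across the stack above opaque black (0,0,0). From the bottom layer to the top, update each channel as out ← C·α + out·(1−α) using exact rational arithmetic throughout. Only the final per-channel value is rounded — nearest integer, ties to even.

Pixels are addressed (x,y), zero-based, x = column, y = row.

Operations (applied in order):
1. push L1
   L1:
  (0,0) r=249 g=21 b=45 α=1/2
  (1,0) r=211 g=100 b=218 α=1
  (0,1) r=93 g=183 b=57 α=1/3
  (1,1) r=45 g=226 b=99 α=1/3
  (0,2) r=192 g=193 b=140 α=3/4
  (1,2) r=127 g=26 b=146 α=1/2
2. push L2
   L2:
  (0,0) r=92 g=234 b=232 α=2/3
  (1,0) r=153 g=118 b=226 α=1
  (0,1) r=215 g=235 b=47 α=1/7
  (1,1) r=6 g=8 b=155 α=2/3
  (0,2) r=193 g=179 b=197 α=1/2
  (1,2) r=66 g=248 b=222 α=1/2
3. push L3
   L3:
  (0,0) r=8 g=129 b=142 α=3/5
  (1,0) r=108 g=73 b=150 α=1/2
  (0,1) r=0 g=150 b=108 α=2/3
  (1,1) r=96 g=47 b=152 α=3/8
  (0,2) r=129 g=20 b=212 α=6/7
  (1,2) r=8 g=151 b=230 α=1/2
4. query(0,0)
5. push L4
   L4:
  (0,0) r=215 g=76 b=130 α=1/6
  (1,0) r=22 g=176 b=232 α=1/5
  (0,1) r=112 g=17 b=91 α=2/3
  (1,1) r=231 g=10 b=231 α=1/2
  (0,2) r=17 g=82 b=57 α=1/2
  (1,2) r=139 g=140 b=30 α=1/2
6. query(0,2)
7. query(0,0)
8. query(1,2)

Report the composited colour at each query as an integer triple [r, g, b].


query (0,0) [L1,L2,L3] — begin 0,0,0
+L1 (α=1/2) → [249/2, 21/2, 45/2]
+L2 (α=2/3) → [617/6, 319/2, 973/6]
+L3 (α=3/5) → [689/15, 706/5, 2251/15]
= [46, 141, 150]

(0,2) stack=L1,L2,L3,L4; from [0,0,0]:
L1 α=3/4: [144, 579/4, 105]
L2 α=1/2: [337/2, 1295/8, 151]
L3 α=6/7: [1885/14, 2255/56, 1423/7]
L4 α=1/2: [2123/28, 6847/112, 911/7]
= [76, 61, 130]

(0,0) stack=L1,L2,L3,L4; from [0,0,0]:
+L1 (α=1/2) → [249/2, 21/2, 45/2]
+L2 (α=2/3) → [617/6, 319/2, 973/6]
+L3 (α=3/5) → [689/15, 706/5, 2251/15]
+L4 (α=1/6) → [667/9, 391/3, 2641/18]
rounded: [74, 130, 147]

(1,2) stack=L1,L2,L3,L4; from [0,0,0]:
+L1 (α=1/2) → [127/2, 13, 73]
+L2 (α=1/2) → [259/4, 261/2, 295/2]
+L3 (α=1/2) → [291/8, 563/4, 755/4]
+L4 (α=1/2) → [1403/16, 1123/8, 875/8]
= [88, 140, 109]


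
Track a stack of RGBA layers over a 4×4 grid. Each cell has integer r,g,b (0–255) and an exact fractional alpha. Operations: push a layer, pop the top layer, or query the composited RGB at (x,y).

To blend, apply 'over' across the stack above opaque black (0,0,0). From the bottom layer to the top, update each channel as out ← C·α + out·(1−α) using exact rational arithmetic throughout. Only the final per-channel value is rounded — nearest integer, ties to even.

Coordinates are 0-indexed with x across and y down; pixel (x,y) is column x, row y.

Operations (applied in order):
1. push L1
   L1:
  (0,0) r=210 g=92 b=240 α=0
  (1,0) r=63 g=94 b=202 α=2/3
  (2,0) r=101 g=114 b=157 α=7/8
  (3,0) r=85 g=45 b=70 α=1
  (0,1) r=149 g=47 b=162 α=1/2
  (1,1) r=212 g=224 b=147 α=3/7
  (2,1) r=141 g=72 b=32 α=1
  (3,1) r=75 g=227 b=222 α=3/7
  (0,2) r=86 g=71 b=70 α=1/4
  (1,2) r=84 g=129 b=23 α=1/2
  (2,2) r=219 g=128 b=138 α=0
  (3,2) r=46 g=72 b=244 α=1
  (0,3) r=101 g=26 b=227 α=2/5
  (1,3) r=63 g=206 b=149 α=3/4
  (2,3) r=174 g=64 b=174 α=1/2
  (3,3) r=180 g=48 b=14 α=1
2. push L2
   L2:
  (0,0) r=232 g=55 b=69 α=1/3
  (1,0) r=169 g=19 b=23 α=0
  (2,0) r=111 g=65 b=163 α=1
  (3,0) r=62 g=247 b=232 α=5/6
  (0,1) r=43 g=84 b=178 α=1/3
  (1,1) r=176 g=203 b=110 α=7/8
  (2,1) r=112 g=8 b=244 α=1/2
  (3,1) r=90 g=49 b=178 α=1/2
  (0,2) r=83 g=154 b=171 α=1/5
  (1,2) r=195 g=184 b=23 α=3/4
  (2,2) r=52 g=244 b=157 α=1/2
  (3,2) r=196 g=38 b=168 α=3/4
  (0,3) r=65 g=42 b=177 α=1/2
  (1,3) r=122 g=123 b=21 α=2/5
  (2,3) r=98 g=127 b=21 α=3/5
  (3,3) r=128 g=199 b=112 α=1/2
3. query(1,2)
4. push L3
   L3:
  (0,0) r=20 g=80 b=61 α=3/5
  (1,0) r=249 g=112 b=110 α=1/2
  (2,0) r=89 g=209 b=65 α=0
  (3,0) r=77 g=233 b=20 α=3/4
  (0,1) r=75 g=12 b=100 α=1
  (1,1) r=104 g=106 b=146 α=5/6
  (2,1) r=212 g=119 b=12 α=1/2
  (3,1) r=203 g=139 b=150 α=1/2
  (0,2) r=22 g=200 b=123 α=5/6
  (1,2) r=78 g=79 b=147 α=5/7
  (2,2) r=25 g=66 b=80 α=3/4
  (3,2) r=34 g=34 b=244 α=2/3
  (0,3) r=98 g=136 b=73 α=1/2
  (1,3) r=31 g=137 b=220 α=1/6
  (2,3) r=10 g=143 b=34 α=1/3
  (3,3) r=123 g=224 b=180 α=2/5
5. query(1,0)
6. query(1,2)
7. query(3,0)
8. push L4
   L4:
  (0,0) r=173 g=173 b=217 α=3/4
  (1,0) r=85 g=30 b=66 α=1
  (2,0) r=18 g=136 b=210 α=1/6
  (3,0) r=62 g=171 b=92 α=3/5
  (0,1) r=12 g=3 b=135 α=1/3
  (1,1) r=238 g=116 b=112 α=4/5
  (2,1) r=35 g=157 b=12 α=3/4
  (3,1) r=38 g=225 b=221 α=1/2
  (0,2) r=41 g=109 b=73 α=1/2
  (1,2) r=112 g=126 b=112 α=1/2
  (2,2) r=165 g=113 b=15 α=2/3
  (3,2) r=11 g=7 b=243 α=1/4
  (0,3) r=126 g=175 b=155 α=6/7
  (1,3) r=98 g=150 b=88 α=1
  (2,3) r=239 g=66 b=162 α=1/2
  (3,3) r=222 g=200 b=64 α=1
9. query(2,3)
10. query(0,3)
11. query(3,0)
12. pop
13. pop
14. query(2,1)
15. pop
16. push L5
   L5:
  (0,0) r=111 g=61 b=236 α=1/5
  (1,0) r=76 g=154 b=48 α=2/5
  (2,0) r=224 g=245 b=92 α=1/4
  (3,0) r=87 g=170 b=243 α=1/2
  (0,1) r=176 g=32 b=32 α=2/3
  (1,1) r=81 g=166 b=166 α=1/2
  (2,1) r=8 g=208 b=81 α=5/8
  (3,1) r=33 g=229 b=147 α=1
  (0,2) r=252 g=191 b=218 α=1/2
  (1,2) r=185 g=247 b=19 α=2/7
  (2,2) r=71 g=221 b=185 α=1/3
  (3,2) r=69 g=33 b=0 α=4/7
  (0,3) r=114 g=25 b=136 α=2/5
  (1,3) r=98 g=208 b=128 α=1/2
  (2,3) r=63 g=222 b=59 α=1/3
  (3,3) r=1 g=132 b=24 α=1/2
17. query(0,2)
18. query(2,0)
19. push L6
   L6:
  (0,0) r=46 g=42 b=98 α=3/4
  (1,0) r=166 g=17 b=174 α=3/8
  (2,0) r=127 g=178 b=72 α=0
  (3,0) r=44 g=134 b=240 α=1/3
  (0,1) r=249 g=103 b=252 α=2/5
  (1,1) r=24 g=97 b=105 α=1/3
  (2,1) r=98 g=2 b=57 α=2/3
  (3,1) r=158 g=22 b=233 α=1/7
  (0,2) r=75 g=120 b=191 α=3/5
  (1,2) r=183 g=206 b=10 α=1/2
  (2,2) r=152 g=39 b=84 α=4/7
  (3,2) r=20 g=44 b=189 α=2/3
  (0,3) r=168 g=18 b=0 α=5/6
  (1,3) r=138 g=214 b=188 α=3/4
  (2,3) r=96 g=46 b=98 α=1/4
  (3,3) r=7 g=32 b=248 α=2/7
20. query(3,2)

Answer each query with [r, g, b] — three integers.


(1,2) stack=L1,L2; from [0,0,0]:
L1 α=1/2: [42, 129/2, 23/2]
L2 α=3/4: [627/4, 1233/8, 161/8]
= [157, 154, 20]

(1,0) stack=L1,L2,L3; from [0,0,0]:
after L1 α=2/3: [42, 188/3, 404/3]
after L2 α=0: [42, 188/3, 404/3]
after L3 α=1/2: [291/2, 262/3, 367/3]
= [146, 87, 122]

(1,2) stack=L1,L2,L3; from [0,0,0]:
after L1 α=1/2: [42, 129/2, 23/2]
after L2 α=3/4: [627/4, 1233/8, 161/8]
after L3 α=5/7: [201/2, 2813/28, 443/4]
= [100, 100, 111]

at x=3,y=0 over L1,L2,L3:
L1 α=1: [85, 45, 70]
L2 α=5/6: [395/6, 640/3, 205]
L3 α=3/4: [1781/24, 2737/12, 265/4]
rounded: [74, 228, 66]

at x=2,y=3 over L1,L2,L3,L4:
+L1 (α=1/2) → [87, 32, 87]
+L2 (α=3/5) → [468/5, 89, 237/5]
+L3 (α=1/3) → [986/15, 107, 644/15]
+L4 (α=1/2) → [4571/30, 173/2, 1537/15]
= [152, 86, 102]

query (0,3) [L1,L2,L3,L4] — begin 0,0,0
L1 α=2/5: [202/5, 52/5, 454/5]
L2 α=1/2: [527/10, 131/5, 1339/10]
L3 α=1/2: [1507/20, 811/10, 2069/20]
L4 α=6/7: [16627/140, 11311/70, 20669/140]
→ [119, 162, 148]

(3,0) stack=L1,L2,L3,L4; from [0,0,0]:
+L1 (α=1) → [85, 45, 70]
+L2 (α=5/6) → [395/6, 640/3, 205]
+L3 (α=3/4) → [1781/24, 2737/12, 265/4]
+L4 (α=3/5) → [4013/60, 1163/6, 817/10]
= [67, 194, 82]

(2,1) stack=L1,L2; from [0,0,0]:
after L1 α=1: [141, 72, 32]
after L2 α=1/2: [253/2, 40, 138]
→ [126, 40, 138]

(0,2) stack=L1,L5; from [0,0,0]:
L1 α=1/4: [43/2, 71/4, 35/2]
L5 α=1/2: [547/4, 835/8, 471/4]
= [137, 104, 118]

at x=2,y=0 over L1,L5:
L1 α=7/8: [707/8, 399/4, 1099/8]
L5 α=1/4: [3913/32, 2177/16, 4033/32]
rounded: [122, 136, 126]

query (3,2) [L1,L5,L6] — begin 0,0,0
+L1 (α=1) → [46, 72, 244]
+L5 (α=4/7) → [414/7, 348/7, 732/7]
+L6 (α=2/3) → [694/21, 964/21, 1126/7]
= [33, 46, 161]


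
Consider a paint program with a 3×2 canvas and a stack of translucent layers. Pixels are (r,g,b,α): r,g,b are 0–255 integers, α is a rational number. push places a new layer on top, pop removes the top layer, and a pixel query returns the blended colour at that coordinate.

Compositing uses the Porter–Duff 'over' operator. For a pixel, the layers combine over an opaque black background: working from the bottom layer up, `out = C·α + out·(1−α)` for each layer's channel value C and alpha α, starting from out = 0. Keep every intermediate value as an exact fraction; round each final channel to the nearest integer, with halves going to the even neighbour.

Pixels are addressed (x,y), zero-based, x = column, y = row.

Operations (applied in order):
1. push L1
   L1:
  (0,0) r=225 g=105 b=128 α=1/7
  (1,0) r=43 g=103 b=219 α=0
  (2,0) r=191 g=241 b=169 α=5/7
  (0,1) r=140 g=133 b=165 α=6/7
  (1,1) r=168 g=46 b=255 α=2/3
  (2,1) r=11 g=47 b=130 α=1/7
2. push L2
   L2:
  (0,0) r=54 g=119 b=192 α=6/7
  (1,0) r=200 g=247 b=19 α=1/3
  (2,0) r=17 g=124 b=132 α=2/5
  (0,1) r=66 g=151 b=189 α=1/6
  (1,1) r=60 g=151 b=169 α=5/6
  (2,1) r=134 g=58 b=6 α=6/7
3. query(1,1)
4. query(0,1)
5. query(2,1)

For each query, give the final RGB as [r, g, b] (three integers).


query (1,1) [L1,L2] — begin 0,0,0
+L1 (α=2/3) → [112, 92/3, 170]
+L2 (α=5/6) → [206/3, 2357/18, 1015/6]
rounded: [69, 131, 169]

(0,1) stack=L1,L2; from [0,0,0]:
L1 α=6/7: [120, 114, 990/7]
L2 α=1/6: [111, 721/6, 2091/14]
→ [111, 120, 149]

query (2,1) [L1,L2] — begin 0,0,0
+L1 (α=1/7) → [11/7, 47/7, 130/7]
+L2 (α=6/7) → [5639/49, 2483/49, 382/49]
= [115, 51, 8]


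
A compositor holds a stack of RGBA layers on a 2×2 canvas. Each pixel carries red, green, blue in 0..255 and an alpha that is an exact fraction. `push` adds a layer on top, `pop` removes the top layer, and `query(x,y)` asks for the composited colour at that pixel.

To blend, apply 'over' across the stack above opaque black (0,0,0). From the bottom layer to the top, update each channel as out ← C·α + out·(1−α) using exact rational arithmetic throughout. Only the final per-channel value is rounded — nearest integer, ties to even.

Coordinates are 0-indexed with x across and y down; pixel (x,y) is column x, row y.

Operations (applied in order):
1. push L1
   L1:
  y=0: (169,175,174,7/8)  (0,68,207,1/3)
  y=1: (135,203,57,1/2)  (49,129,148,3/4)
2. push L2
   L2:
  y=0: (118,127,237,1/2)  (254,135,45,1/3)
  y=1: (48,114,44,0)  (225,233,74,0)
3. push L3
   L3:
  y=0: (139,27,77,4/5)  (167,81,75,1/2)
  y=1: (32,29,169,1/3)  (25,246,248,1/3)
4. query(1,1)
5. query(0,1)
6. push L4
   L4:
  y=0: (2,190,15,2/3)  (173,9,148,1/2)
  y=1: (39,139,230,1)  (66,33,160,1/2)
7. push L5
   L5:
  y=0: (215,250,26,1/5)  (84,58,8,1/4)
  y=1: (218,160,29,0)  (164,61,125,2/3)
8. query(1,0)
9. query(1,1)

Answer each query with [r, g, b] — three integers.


query (1,1) [L1,L2,L3] — begin 0,0,0
+L1 (α=3/4) → [147/4, 387/4, 111]
+L2 (α=0) → [147/4, 387/4, 111]
+L3 (α=1/3) → [197/6, 293/2, 470/3]
→ [33, 146, 157]

query (0,1) [L1,L2,L3] — begin 0,0,0
+L1 (α=1/2) → [135/2, 203/2, 57/2]
+L2 (α=0) → [135/2, 203/2, 57/2]
+L3 (α=1/3) → [167/3, 232/3, 226/3]
rounded: [56, 77, 75]

(1,0) stack=L1,L2,L3,L4,L5; from [0,0,0]:
+L1 (α=1/3) → [0, 68/3, 69]
+L2 (α=1/3) → [254/3, 541/9, 61]
+L3 (α=1/2) → [755/6, 635/9, 68]
+L4 (α=1/2) → [1793/12, 358/9, 108]
+L5 (α=1/4) → [2129/16, 133/3, 83]
→ [133, 44, 83]

query (1,1) [L1,L2,L3,L4,L5] — begin 0,0,0
L1 α=3/4: [147/4, 387/4, 111]
L2 α=0: [147/4, 387/4, 111]
L3 α=1/3: [197/6, 293/2, 470/3]
L4 α=1/2: [593/12, 359/4, 475/3]
L5 α=2/3: [4529/36, 847/12, 1225/9]
rounded: [126, 71, 136]


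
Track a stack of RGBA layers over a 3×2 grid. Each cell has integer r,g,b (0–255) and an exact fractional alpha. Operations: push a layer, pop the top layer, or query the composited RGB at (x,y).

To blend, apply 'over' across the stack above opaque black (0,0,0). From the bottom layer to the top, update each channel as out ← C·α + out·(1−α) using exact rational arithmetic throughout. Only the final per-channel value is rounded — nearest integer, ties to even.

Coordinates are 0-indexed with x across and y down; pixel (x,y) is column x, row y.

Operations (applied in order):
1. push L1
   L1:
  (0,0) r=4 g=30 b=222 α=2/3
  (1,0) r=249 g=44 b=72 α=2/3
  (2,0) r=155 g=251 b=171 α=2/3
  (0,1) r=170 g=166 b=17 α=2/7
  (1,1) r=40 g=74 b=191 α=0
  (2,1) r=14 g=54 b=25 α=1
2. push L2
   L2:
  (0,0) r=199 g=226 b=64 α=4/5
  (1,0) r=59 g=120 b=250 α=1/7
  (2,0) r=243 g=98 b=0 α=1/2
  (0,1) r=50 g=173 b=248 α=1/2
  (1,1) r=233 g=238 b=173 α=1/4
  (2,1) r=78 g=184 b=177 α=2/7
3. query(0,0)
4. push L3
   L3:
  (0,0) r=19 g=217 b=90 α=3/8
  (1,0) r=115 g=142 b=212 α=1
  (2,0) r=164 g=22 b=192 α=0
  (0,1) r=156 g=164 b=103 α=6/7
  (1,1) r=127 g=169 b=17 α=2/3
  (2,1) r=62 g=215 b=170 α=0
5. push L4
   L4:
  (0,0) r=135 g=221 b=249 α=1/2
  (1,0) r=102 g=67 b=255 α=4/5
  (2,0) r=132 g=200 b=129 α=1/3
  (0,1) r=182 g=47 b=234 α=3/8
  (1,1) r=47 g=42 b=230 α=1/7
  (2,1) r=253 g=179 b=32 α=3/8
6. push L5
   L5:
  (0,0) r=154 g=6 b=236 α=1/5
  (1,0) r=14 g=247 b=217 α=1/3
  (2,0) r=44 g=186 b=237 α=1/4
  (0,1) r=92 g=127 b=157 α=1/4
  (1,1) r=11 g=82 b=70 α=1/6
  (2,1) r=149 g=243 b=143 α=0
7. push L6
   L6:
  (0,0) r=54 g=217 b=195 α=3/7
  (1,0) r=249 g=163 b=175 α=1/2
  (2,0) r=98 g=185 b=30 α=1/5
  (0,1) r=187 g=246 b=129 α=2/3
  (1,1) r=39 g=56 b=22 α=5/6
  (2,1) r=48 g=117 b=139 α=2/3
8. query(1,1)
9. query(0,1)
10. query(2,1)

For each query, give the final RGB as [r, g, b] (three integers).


(0,0) stack=L1,L2; from [0,0,0]:
after L1 α=2/3: [8/3, 20, 148]
after L2 α=4/5: [2396/15, 924/5, 404/5]
rounded: [160, 185, 81]

query (1,1) [L1,L2,L3,L4,L5,L6] — begin 0,0,0
+L1 (α=0) → [0, 0, 0]
+L2 (α=1/4) → [233/4, 119/2, 173/4]
+L3 (α=2/3) → [1249/12, 265/2, 103/4]
+L4 (α=1/7) → [1343/14, 837/7, 769/14]
+L5 (α=1/6) → [6869/84, 4759/42, 4825/84]
+L6 (α=5/6) → [23249/504, 16519/252, 14065/504]
→ [46, 66, 28]

at x=0,y=1 over L1,L2,L3,L4,L5,L6:
after L1 α=2/7: [340/7, 332/7, 34/7]
after L2 α=1/2: [345/7, 1543/14, 885/7]
after L3 α=6/7: [6897/49, 15319/98, 5211/49]
after L4 α=3/8: [61239/392, 90413/784, 60453/392]
after L5 α=1/4: [219781/1568, 370807/3136, 242903/1568]
after L6 α=2/3: [806213/4704, 1913719/9408, 647447/4704]
= [171, 203, 138]

(2,1) stack=L1,L2,L3,L4,L5,L6; from [0,0,0]:
after L1 α=1: [14, 54, 25]
after L2 α=2/7: [226/7, 638/7, 479/7]
after L3 α=0: [226/7, 638/7, 479/7]
after L4 α=3/8: [6443/56, 6949/56, 3067/56]
after L5 α=0: [6443/56, 6949/56, 3067/56]
after L6 α=2/3: [11819/168, 20053/168, 18635/168]
→ [70, 119, 111]
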